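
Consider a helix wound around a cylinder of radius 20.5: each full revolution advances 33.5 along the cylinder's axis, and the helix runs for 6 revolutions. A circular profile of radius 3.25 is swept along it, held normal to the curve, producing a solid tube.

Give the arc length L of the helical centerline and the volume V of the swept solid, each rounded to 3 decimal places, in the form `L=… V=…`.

L=798.542 V=26498.091

2πR = 2π·20.5 = 128.805299
per-turn = √(128.805299² + 33.5²) = √(16590.8050 + 1122.25) = √17713.0550 = 133.090402
L = 6 × 133.090402 = 798.542410
V = π·3.25² × L = 33.183072 × 798.542410 = 26498.090595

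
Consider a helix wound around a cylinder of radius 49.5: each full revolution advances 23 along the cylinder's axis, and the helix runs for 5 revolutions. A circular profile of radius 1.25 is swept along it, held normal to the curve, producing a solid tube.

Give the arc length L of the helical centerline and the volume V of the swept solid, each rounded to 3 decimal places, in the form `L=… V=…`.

2πR = 2π·49.5 = 311.017673
per-turn = √(311.017673² + 23²) = √(96731.9927 + 529) = √97260.9927 = 311.866947
L = 5 × 311.866947 = 1559.334736
V = π·1.25² × L = 4.908739 × 1559.334736 = 7654.366485

L=1559.335 V=7654.366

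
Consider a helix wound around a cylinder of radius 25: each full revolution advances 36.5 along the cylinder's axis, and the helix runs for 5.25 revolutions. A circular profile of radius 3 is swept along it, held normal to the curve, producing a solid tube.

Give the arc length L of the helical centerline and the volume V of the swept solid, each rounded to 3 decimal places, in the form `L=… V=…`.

L=846.639 V=23938.153

2πR = 2π·25 = 157.079633
per-turn = √(157.079633² + 36.5²) = √(24674.0110 + 1332.25) = √26006.2610 = 161.264568
L = 5.25 × 161.264568 = 846.638984
V = π·3² × L = 28.274334 × 846.638984 = 23938.153306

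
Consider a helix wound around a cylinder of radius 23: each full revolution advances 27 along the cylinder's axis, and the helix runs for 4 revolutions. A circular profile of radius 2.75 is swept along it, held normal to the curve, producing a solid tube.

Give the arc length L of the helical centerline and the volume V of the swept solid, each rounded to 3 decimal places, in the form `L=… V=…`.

2πR = 2π·23 = 144.513262
per-turn = √(144.513262² + 27²) = √(20884.0829 + 729) = √21613.0829 = 147.013887
L = 4 × 147.013887 = 588.055547
V = π·2.75² × L = 23.758294 × 588.055547 = 13971.196839

L=588.056 V=13971.197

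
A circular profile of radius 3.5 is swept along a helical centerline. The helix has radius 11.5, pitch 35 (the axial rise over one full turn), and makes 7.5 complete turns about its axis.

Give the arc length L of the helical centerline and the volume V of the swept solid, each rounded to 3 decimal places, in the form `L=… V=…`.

L=602.153 V=23173.577

2πR = 2π·11.5 = 72.256631
per-turn = √(72.256631² + 35²) = √(5221.0207 + 1225) = √6446.0207 = 80.287114
L = 7.5 × 80.287114 = 602.153358
V = π·3.5² × L = 38.484510 × 602.153358 = 23173.576913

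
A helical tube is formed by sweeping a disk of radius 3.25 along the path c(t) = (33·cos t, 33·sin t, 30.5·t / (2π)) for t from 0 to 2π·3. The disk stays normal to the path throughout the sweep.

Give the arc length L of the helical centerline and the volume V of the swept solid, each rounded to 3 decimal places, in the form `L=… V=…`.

L=628.729 V=20863.162

2πR = 2π·33 = 207.345115
per-turn = √(207.345115² + 30.5²) = √(42991.9968 + 930.25) = √43922.2468 = 209.576351
L = 3 × 209.576351 = 628.729052
V = π·3.25² × L = 33.183072 × 628.729052 = 20863.161658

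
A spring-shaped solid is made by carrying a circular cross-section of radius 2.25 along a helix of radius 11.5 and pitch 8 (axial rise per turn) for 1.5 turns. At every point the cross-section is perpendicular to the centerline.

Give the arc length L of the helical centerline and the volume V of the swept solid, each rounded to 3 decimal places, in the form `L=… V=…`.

L=109.047 V=1734.321

2πR = 2π·11.5 = 72.256631
per-turn = √(72.256631² + 8²) = √(5221.0207 + 64) = √5285.0207 = 72.698148
L = 1.5 × 72.698148 = 109.047222
V = π·2.25² × L = 15.904313 × 109.047222 = 1734.321131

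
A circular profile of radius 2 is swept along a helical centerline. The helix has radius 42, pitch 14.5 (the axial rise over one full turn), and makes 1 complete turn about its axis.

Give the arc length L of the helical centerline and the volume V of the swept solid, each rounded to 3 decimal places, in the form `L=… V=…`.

L=264.292 V=3321.189

2πR = 2π·42 = 263.893783
per-turn = √(263.893783² + 14.5²) = √(69639.9287 + 210.25) = √69850.1787 = 264.291844
L = 1 × 264.291844 = 264.291844
V = π·2² × L = 12.566371 × 264.291844 = 3321.189258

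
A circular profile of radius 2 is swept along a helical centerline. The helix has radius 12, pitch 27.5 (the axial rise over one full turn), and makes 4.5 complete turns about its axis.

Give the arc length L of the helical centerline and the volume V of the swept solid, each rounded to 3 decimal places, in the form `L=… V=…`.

2πR = 2π·12 = 75.398224
per-turn = √(75.398224² + 27.5²) = √(5684.8921 + 756.25) = √6441.1421 = 80.256726
L = 4.5 × 80.256726 = 361.155269
V = π·2² × L = 12.566371 × 361.155269 = 4538.410958

L=361.155 V=4538.411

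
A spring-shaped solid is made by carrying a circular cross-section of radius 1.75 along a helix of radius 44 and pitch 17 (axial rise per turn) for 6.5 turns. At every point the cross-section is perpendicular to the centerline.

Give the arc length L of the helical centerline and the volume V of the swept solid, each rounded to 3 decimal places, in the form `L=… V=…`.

2πR = 2π·44 = 276.460154
per-turn = √(276.460154² + 17²) = √(76430.2165 + 289) = √76719.2165 = 276.982340
L = 6.5 × 276.982340 = 1800.385208
V = π·1.75² × L = 9.621128 × 1800.385208 = 17321.735636

L=1800.385 V=17321.736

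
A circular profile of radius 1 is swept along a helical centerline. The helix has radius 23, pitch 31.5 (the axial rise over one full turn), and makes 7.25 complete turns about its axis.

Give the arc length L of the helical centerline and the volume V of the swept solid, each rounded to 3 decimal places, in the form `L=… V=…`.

L=1072.322 V=3368.799

2πR = 2π·23 = 144.513262
per-turn = √(144.513262² + 31.5²) = √(20884.0829 + 992.25) = √21876.3329 = 147.906501
L = 7.25 × 147.906501 = 1072.322129
V = π·1² × L = 3.141593 × 1072.322129 = 3368.799323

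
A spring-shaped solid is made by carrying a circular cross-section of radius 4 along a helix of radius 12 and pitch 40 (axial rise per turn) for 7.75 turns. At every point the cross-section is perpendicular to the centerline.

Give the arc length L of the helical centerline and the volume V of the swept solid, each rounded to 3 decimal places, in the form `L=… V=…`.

L=661.475 V=33249.347

2πR = 2π·12 = 75.398224
per-turn = √(75.398224² + 40²) = √(5684.8921 + 1600) = √7284.8921 = 85.351580
L = 7.75 × 85.351580 = 661.474742
V = π·4² × L = 50.265482 × 661.474742 = 33249.347023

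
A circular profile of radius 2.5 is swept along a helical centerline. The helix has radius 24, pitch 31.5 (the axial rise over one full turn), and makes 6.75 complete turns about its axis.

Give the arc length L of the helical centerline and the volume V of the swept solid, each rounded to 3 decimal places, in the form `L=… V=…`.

2πR = 2π·24 = 150.796447
per-turn = √(150.796447² + 31.5²) = √(22739.5685 + 992.25) = √23731.8185 = 154.051350
L = 6.75 × 154.051350 = 1039.846615
V = π·2.5² × L = 19.634954 × 1039.846615 = 20417.340536

L=1039.847 V=20417.341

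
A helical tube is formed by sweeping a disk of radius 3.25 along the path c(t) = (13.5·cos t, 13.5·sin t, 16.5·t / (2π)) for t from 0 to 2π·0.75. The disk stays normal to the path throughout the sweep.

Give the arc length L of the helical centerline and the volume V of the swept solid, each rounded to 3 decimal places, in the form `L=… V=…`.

2πR = 2π·13.5 = 84.823002
per-turn = √(84.823002² + 16.5²) = √(7194.9416 + 272.25) = √7467.1916 = 86.412913
L = 0.75 × 86.412913 = 64.809685
V = π·3.25² × L = 33.183072 × 64.809685 = 2150.584472

L=64.810 V=2150.584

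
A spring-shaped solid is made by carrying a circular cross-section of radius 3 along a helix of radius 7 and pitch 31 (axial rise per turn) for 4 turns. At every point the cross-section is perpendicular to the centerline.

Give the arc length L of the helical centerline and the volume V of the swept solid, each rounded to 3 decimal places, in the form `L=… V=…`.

L=215.237 V=6085.690

2πR = 2π·7 = 43.982297
per-turn = √(43.982297² + 31²) = √(1934.4425 + 961) = √2895.4425 = 53.809316
L = 4 × 53.809316 = 215.237263
V = π·3² × L = 28.274334 × 215.237263 = 6085.690239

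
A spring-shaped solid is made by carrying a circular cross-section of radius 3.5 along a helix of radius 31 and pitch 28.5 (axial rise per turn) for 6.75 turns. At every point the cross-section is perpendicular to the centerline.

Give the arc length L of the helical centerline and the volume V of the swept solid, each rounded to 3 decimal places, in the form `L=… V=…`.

L=1328.756 V=51136.529

2πR = 2π·31 = 194.778745
per-turn = √(194.778745² + 28.5²) = √(37938.7593 + 812.25) = √38751.0093 = 196.852761
L = 6.75 × 196.852761 = 1328.756133
V = π·3.5² × L = 38.484510 × 1328.756133 = 51136.528712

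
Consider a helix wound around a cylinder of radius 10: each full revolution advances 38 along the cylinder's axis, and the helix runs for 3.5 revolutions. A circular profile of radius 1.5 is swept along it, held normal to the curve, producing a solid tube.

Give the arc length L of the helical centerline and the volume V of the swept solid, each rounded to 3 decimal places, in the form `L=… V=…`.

L=257.002 V=1816.641

2πR = 2π·10 = 62.831853
per-turn = √(62.831853² + 38²) = √(3947.8418 + 1444) = √5391.8418 = 73.429162
L = 3.5 × 73.429162 = 257.002065
V = π·1.5² × L = 7.068583 × 257.002065 = 1816.640551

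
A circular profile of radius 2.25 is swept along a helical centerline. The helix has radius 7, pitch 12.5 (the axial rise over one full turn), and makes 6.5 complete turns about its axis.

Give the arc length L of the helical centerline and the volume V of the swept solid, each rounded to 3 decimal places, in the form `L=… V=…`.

L=297.207 V=4726.867

2πR = 2π·7 = 43.982297
per-turn = √(43.982297² + 12.5²) = √(1934.4425 + 156.25) = √2090.6925 = 45.724091
L = 6.5 × 45.724091 = 297.206589
V = π·2.25² × L = 15.904313 × 297.206589 = 4726.866560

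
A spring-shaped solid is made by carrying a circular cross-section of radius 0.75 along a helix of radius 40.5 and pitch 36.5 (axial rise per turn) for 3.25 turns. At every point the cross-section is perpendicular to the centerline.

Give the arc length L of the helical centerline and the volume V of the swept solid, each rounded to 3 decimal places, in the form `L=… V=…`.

L=835.488 V=1476.430

2πR = 2π·40.5 = 254.469005
per-turn = √(254.469005² + 36.5²) = √(64754.4745 + 1332.25) = √66086.7245 = 257.073383
L = 3.25 × 257.073383 = 835.488496
V = π·0.75² × L = 1.767146 × 835.488496 = 1476.430044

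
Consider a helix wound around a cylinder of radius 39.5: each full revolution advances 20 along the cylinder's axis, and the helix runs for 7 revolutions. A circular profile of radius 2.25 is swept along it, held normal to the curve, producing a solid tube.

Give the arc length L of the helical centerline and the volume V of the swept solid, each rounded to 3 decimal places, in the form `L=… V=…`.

2πR = 2π·39.5 = 248.185820
per-turn = √(248.185820² + 20²) = √(61596.2011 + 400) = √61996.2011 = 248.990363
L = 7 × 248.990363 = 1742.932544
V = π·2.25² × L = 15.904313 × 1742.932544 = 27720.144381

L=1742.933 V=27720.144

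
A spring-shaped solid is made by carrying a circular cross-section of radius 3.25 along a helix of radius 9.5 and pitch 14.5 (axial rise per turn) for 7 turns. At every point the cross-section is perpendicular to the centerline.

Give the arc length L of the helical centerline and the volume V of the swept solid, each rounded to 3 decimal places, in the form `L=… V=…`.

2πR = 2π·9.5 = 59.690260
per-turn = √(59.690260² + 14.5²) = √(3562.9272 + 210.25) = √3773.1772 = 61.426193
L = 7 × 61.426193 = 429.983351
V = π·3.25² × L = 33.183072 × 429.983351 = 14268.168673

L=429.983 V=14268.169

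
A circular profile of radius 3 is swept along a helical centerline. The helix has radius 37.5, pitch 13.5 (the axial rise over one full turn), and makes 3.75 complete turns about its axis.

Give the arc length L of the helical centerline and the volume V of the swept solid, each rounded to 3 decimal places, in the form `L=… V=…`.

L=885.022 V=25023.409

2πR = 2π·37.5 = 235.619449
per-turn = √(235.619449² + 13.5²) = √(55516.5248 + 182.25) = √55698.7748 = 236.005879
L = 3.75 × 236.005879 = 885.022045
V = π·3² × L = 28.274334 × 885.022045 = 25023.408791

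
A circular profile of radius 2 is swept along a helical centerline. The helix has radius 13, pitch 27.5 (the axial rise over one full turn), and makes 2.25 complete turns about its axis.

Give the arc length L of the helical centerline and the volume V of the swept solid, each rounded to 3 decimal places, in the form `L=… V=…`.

L=193.919 V=2436.864

2πR = 2π·13 = 81.681409
per-turn = √(81.681409² + 27.5²) = √(6671.8526 + 756.25) = √7428.1026 = 86.186441
L = 2.25 × 86.186441 = 193.919492
V = π·2² × L = 12.566371 × 193.919492 = 2436.864203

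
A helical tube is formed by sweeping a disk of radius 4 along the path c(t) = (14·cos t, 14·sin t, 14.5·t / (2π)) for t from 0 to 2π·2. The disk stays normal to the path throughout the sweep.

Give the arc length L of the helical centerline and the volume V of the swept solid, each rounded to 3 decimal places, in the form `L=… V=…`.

2πR = 2π·14 = 87.964594
per-turn = √(87.964594² + 14.5²) = √(7737.7699 + 210.25) = √7948.0199 = 89.151668
L = 2 × 89.151668 = 178.303335
V = π·4² × L = 50.265482 × 178.303335 = 8962.503176

L=178.303 V=8962.503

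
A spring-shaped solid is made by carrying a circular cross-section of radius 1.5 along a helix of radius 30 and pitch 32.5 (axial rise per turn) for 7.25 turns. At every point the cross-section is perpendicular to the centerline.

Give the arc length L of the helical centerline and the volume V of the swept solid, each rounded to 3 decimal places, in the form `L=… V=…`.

2πR = 2π·30 = 188.495559
per-turn = √(188.495559² + 32.5²) = √(35530.5758 + 1056.25) = √36586.8258 = 191.276830
L = 7.25 × 191.276830 = 1386.757020
V = π·1.5² × L = 7.068583 × 1386.757020 = 9802.407752

L=1386.757 V=9802.408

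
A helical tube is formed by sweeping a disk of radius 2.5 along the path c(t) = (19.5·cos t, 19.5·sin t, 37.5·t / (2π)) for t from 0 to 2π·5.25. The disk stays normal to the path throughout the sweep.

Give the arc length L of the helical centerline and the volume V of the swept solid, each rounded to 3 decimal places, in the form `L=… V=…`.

2πR = 2π·19.5 = 122.522113
per-turn = √(122.522113² + 37.5²) = √(15011.6683 + 1406.25) = √16417.9183 = 128.132425
L = 5.25 × 128.132425 = 672.695230
V = π·2.5² × L = 19.634954 × 672.695230 = 13208.339962

L=672.695 V=13208.340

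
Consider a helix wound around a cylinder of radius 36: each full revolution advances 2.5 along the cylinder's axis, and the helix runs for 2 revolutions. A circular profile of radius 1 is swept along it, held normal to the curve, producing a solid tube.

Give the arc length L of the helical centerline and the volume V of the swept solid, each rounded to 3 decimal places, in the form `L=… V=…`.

2πR = 2π·36 = 226.194671
per-turn = √(226.194671² + 2.5²) = √(51164.0292 + 6.25) = √51170.2792 = 226.208486
L = 2 × 226.208486 = 452.416972
V = π·1² × L = 3.141593 × 452.416972 = 1421.309837

L=452.417 V=1421.310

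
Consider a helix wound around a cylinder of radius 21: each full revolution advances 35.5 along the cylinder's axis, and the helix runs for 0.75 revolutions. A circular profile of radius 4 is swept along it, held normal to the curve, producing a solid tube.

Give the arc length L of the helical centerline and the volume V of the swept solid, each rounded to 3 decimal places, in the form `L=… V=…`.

2πR = 2π·21 = 131.946891
per-turn = √(131.946891² + 35.5²) = √(17409.9822 + 1260.25) = √18670.2322 = 136.639058
L = 0.75 × 136.639058 = 102.479293
V = π·4² × L = 50.265482 × 102.479293 = 5151.171129

L=102.479 V=5151.171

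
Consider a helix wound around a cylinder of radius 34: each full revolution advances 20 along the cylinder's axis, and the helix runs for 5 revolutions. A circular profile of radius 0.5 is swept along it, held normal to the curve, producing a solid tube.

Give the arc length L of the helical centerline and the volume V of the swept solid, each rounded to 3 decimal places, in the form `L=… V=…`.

2πR = 2π·34 = 213.628300
per-turn = √(213.628300² + 20²) = √(45637.0508 + 400) = √46037.0508 = 214.562464
L = 5 × 214.562464 = 1072.812318
V = π·0.5² × L = 0.785398 × 1072.812318 = 842.584824

L=1072.812 V=842.585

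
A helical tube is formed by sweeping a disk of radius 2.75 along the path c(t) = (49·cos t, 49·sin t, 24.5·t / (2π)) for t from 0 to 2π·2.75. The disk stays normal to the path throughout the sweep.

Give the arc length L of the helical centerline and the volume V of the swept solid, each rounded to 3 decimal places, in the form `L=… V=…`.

2πR = 2π·49 = 307.876080
per-turn = √(307.876080² + 24.5²) = √(94787.6807 + 600.25) = √95387.9307 = 308.849366
L = 2.75 × 308.849366 = 849.335756
V = π·2.75² × L = 23.758294 × 849.335756 = 20178.768961

L=849.336 V=20178.769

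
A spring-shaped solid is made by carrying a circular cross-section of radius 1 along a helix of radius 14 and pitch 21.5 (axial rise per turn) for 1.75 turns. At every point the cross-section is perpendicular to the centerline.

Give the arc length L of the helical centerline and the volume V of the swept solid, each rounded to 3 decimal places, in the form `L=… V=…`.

L=158.469 V=497.846

2πR = 2π·14 = 87.964594
per-turn = √(87.964594² + 21.5²) = √(7737.7699 + 462.25) = √8200.0199 = 90.553961
L = 1.75 × 90.553961 = 158.469432
V = π·1² × L = 3.141593 × 158.469432 = 497.846403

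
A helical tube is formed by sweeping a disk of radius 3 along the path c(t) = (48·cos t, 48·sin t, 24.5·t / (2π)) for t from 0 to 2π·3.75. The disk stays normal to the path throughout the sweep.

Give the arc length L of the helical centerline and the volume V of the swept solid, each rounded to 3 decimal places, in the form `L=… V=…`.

L=1134.699 V=32082.857

2πR = 2π·48 = 301.592895
per-turn = √(301.592895² + 24.5²) = √(90958.2742 + 600.25) = √91558.5242 = 302.586391
L = 3.75 × 302.586391 = 1134.698967
V = π·3² × L = 28.274334 × 1134.698967 = 32082.857453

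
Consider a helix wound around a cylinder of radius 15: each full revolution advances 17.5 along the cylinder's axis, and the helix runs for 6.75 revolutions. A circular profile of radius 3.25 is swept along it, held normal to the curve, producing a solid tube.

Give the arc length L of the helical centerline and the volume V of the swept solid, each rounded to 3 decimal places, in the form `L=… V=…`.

L=647.046 V=21470.986

2πR = 2π·15 = 94.247780
per-turn = √(94.247780² + 17.5²) = √(8882.6440 + 306.25) = √9188.8940 = 95.858719
L = 6.75 × 95.858719 = 647.046352
V = π·3.25² × L = 33.183072 × 647.046352 = 21470.985933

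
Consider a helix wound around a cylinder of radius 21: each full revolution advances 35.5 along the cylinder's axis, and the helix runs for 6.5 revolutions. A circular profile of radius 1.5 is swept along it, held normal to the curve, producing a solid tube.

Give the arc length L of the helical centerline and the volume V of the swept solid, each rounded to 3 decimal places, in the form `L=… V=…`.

L=888.154 V=6277.990

2πR = 2π·21 = 131.946891
per-turn = √(131.946891² + 35.5²) = √(17409.9822 + 1260.25) = √18670.2322 = 136.639058
L = 6.5 × 136.639058 = 888.153877
V = π·1.5² × L = 7.068583 × 888.153877 = 6277.989813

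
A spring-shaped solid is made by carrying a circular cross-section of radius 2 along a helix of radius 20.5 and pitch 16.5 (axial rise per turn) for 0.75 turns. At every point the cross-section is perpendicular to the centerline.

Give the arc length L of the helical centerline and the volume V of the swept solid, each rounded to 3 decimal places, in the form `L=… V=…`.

2πR = 2π·20.5 = 128.805299
per-turn = √(128.805299² + 16.5²) = √(16590.8050 + 272.25) = √16863.0550 = 129.857826
L = 0.75 × 129.857826 = 97.393370
V = π·2² × L = 12.566371 × 97.393370 = 1223.881177

L=97.393 V=1223.881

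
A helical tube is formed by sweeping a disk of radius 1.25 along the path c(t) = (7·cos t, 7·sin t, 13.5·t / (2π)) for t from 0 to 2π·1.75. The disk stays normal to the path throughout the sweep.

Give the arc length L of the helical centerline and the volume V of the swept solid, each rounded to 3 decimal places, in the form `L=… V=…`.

L=80.513 V=395.218

2πR = 2π·7 = 43.982297
per-turn = √(43.982297² + 13.5²) = √(1934.4425 + 182.25) = √2116.6925 = 46.007526
L = 1.75 × 46.007526 = 80.513171
V = π·1.25² × L = 4.908739 × 80.513171 = 395.218103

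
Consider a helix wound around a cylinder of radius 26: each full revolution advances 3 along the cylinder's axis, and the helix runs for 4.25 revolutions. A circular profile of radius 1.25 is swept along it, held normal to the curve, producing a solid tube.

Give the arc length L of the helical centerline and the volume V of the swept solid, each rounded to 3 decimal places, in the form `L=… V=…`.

L=694.409 V=3408.672

2πR = 2π·26 = 163.362818
per-turn = √(163.362818² + 3²) = √(26687.4103 + 9) = √26696.4103 = 163.390362
L = 4.25 × 163.390362 = 694.409037
V = π·1.25² × L = 4.908739 × 694.409037 = 3408.672391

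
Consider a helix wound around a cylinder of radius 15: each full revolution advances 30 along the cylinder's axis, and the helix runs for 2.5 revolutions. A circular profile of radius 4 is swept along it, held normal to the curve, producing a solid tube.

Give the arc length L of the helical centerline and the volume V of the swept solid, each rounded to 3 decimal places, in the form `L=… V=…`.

L=247.268 V=12429.052

2πR = 2π·15 = 94.247780
per-turn = √(94.247780² + 30²) = √(8882.6440 + 900) = √9782.6440 = 98.907249
L = 2.5 × 98.907249 = 247.268123
V = π·4² × L = 50.265482 × 247.268123 = 12429.051510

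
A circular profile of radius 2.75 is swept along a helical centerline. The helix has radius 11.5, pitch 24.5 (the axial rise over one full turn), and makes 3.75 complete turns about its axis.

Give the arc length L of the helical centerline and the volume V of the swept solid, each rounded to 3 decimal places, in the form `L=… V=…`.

L=286.115 V=6797.597

2πR = 2π·11.5 = 72.256631
per-turn = √(72.256631² + 24.5²) = √(5221.0207 + 600.25) = √5821.2707 = 76.297252
L = 3.75 × 76.297252 = 286.114697
V = π·2.75² × L = 23.758294 × 286.114697 = 6797.597206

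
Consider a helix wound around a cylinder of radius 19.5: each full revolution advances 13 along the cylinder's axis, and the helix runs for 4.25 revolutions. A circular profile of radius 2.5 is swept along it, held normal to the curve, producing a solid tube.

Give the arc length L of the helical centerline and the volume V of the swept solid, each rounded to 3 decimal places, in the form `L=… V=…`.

2πR = 2π·19.5 = 122.522113
per-turn = √(122.522113² + 13²) = √(15011.6683 + 169) = √15180.6683 = 123.209855
L = 4.25 × 123.209855 = 523.641882
V = π·2.5² × L = 19.634954 × 523.641882 = 10281.684319

L=523.642 V=10281.684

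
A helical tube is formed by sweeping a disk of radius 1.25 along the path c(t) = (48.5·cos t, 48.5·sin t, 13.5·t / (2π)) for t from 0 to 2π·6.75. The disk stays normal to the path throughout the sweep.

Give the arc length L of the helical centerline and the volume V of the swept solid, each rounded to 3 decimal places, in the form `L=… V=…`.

2πR = 2π·48.5 = 304.734487
per-turn = √(304.734487² + 13.5²) = √(92863.1078 + 182.25) = √93045.3578 = 305.033372
L = 6.75 × 305.033372 = 2058.975259
V = π·1.25² × L = 4.908739 × 2058.975259 = 10106.971166

L=2058.975 V=10106.971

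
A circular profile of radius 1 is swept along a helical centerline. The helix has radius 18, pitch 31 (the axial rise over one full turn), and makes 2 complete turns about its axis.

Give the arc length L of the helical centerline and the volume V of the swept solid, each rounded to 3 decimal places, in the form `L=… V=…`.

2πR = 2π·18 = 113.097336
per-turn = √(113.097336² + 31²) = √(12791.0073 + 961) = √13752.0073 = 117.268953
L = 2 × 117.268953 = 234.537906
V = π·1² × L = 3.141593 × 234.537906 = 736.822562

L=234.538 V=736.823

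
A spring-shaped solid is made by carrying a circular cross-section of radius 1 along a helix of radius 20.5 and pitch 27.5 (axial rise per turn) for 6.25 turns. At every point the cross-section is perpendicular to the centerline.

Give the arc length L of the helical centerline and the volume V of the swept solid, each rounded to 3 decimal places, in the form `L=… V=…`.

L=823.176 V=2586.085

2πR = 2π·20.5 = 128.805299
per-turn = √(128.805299² + 27.5²) = √(16590.8050 + 756.25) = √17347.0550 = 131.708219
L = 6.25 × 131.708219 = 823.176370
V = π·1² × L = 3.141593 × 823.176370 = 2586.084836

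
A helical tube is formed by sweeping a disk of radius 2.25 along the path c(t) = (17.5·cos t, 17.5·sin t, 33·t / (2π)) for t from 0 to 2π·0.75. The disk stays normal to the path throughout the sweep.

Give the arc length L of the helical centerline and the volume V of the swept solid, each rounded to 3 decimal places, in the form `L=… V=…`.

2πR = 2π·17.5 = 109.955743
per-turn = √(109.955743² + 33²) = √(12090.2654 + 1089) = √13179.2654 = 114.800982
L = 0.75 × 114.800982 = 86.100736
V = π·2.25² × L = 15.904313 × 86.100736 = 1369.373042

L=86.101 V=1369.373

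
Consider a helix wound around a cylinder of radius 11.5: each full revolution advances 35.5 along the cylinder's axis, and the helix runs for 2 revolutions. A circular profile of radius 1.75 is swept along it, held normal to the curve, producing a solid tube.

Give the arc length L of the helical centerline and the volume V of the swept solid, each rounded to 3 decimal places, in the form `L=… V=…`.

2πR = 2π·11.5 = 72.256631
per-turn = √(72.256631² + 35.5²) = √(5221.0207 + 1260.25) = √6481.2707 = 80.506340
L = 2 × 80.506340 = 161.012679
V = π·1.75² × L = 9.621128 × 161.012679 = 1549.123517

L=161.013 V=1549.124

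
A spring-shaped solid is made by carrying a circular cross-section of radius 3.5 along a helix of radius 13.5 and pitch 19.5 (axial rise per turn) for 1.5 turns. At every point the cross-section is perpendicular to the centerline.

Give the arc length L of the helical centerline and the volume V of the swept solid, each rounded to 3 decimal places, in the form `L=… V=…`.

2πR = 2π·13.5 = 84.823002
per-turn = √(84.823002² + 19.5²) = √(7194.9416 + 380.25) = √7575.1916 = 87.035577
L = 1.5 × 87.035577 = 130.553365
V = π·3.5² × L = 38.484510 × 130.553365 = 5024.282283

L=130.553 V=5024.282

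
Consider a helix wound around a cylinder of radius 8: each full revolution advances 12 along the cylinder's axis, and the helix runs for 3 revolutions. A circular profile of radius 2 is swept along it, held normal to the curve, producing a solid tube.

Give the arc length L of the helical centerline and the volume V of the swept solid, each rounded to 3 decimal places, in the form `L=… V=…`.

2πR = 2π·8 = 50.265482
per-turn = √(50.265482² + 12²) = √(2526.6187 + 144) = √2670.6187 = 51.678029
L = 3 × 51.678029 = 155.034088
V = π·2² × L = 12.566371 × 155.034088 = 1948.215812

L=155.034 V=1948.216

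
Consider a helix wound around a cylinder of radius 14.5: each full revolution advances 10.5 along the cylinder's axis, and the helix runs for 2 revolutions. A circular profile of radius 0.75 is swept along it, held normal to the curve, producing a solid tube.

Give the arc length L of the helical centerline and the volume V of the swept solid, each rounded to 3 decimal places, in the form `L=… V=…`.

2πR = 2π·14.5 = 91.106187
per-turn = √(91.106187² + 10.5²) = √(8300.3373 + 110.25) = √8410.5873 = 91.709254
L = 2 × 91.709254 = 183.418508
V = π·0.75² × L = 1.767146 × 183.418508 = 324.127259

L=183.419 V=324.127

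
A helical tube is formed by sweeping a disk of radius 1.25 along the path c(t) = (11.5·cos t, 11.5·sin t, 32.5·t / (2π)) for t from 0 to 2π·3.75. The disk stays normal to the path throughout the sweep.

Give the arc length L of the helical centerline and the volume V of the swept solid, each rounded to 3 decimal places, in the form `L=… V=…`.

L=297.110 V=1458.433

2πR = 2π·11.5 = 72.256631
per-turn = √(72.256631² + 32.5²) = √(5221.0207 + 1056.25) = √6277.2707 = 79.229229
L = 3.75 × 79.229229 = 297.109609
V = π·1.25² × L = 4.908739 × 297.109609 = 1458.433382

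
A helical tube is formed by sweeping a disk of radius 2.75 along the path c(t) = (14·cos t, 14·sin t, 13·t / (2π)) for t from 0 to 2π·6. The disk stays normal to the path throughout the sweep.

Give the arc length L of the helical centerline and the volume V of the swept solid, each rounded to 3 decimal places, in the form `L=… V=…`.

L=533.520 V=12675.528

2πR = 2π·14 = 87.964594
per-turn = √(87.964594² + 13²) = √(7737.7699 + 169) = √7906.7699 = 88.920019
L = 6 × 88.920019 = 533.520116
V = π·2.75² × L = 23.758294 × 533.520116 = 12675.528017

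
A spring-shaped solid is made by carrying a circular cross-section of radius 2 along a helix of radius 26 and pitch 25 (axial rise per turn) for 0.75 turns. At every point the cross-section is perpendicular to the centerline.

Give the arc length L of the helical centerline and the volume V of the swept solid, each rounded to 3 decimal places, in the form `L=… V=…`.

2πR = 2π·26 = 163.362818
per-turn = √(163.362818² + 25²) = √(26687.4103 + 625) = √27312.4103 = 165.264667
L = 0.75 × 165.264667 = 123.948501
V = π·2² × L = 12.566371 × 123.948501 = 1557.582795

L=123.949 V=1557.583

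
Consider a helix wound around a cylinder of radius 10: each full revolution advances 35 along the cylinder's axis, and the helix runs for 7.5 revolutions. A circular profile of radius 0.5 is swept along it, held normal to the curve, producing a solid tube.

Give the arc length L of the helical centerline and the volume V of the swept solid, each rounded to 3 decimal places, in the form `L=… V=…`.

L=539.419 V=423.658

2πR = 2π·10 = 62.831853
per-turn = √(62.831853² + 35²) = √(3947.8418 + 1225) = √5172.8418 = 71.922470
L = 7.5 × 71.922470 = 539.418529
V = π·0.5² × L = 0.785398 × 539.418529 = 423.658322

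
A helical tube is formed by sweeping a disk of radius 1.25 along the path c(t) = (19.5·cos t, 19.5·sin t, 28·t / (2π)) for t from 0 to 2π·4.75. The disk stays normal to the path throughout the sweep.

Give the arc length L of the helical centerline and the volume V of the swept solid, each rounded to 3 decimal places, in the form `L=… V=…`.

2πR = 2π·19.5 = 122.522113
per-turn = √(122.522113² + 28²) = √(15011.6683 + 784) = √15795.6683 = 125.680819
L = 4.75 × 125.680819 = 596.983891
V = π·1.25² × L = 4.908739 × 596.983891 = 2930.437821

L=596.984 V=2930.438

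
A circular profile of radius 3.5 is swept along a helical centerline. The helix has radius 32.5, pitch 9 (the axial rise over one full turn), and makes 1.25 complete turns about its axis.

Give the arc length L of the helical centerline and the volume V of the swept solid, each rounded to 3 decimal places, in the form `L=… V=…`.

2πR = 2π·32.5 = 204.203522
per-turn = √(204.203522² + 9²) = √(41699.0786 + 81) = √41780.0786 = 204.401758
L = 1.25 × 204.401758 = 255.502197
V = π·3.5² × L = 38.484510 × 255.502197 = 9832.876867

L=255.502 V=9832.877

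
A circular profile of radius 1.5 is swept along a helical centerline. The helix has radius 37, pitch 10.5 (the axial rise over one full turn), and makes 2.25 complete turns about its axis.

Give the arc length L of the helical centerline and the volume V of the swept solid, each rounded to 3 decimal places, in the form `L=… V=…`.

2πR = 2π·37 = 232.477856
per-turn = √(232.477856² + 10.5²) = √(54045.9537 + 110.25) = √54156.2037 = 232.714855
L = 2.25 × 232.714855 = 523.608424
V = π·1.5² × L = 7.068583 × 523.608424 = 3701.169848

L=523.608 V=3701.170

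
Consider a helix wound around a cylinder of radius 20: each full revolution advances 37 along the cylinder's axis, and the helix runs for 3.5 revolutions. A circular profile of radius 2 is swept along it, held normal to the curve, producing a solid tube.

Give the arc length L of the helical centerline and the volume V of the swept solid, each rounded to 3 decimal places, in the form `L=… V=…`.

L=458.492 V=5761.575

2πR = 2π·20 = 125.663706
per-turn = √(125.663706² + 37²) = √(15791.3670 + 1369) = √17160.3670 = 130.997584
L = 3.5 × 130.997584 = 458.491544
V = π·2² × L = 12.566371 × 458.491544 = 5761.574670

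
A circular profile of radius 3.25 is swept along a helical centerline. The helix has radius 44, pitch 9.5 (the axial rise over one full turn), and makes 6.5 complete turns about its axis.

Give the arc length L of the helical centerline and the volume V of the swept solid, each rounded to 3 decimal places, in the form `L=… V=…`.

2πR = 2π·44 = 276.460154
per-turn = √(276.460154² + 9.5²) = √(76430.2165 + 90.25) = √76520.4665 = 276.623330
L = 6.5 × 276.623330 = 1798.051642
V = π·3.25² × L = 33.183072 × 1798.051642 = 59664.877836

L=1798.052 V=59664.878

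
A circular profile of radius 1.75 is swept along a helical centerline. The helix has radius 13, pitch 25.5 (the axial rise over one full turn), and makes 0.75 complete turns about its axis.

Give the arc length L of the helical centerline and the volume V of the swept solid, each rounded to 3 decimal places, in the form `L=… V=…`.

2πR = 2π·13 = 81.681409
per-turn = √(81.681409² + 25.5²) = √(6671.8526 + 650.25) = √7322.1026 = 85.569285
L = 0.75 × 85.569285 = 64.176964
V = π·1.75² × L = 9.621128 × 64.176964 = 617.454753

L=64.177 V=617.455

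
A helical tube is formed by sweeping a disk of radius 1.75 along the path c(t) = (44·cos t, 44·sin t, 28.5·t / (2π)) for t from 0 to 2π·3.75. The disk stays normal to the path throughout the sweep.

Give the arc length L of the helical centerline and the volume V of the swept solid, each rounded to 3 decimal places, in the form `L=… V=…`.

L=1042.220 V=10027.330

2πR = 2π·44 = 276.460154
per-turn = √(276.460154² + 28.5²) = √(76430.2165 + 812.25) = √77242.4665 = 277.925289
L = 3.75 × 277.925289 = 1042.219835
V = π·1.75² × L = 9.621128 × 1042.219835 = 10027.329919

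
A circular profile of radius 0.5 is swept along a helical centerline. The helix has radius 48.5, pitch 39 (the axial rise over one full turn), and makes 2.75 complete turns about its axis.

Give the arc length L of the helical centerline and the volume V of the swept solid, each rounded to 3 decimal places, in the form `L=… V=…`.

L=844.855 V=663.547

2πR = 2π·48.5 = 304.734487
per-turn = √(304.734487² + 39²) = √(92863.1078 + 1521) = √94384.1078 = 307.219966
L = 2.75 × 307.219966 = 844.854908
V = π·0.5² × L = 0.785398 × 844.854908 = 663.547493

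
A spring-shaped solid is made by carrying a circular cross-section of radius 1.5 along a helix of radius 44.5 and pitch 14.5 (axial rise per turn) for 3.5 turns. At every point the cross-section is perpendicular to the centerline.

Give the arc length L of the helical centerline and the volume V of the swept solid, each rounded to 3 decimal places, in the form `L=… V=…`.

L=979.921 V=6926.655

2πR = 2π·44.5 = 279.601746
per-turn = √(279.601746² + 14.5²) = √(78177.1365 + 210.25) = √78387.3865 = 279.977475
L = 3.5 × 279.977475 = 979.921162
V = π·1.5² × L = 7.068583 × 979.921162 = 6926.654530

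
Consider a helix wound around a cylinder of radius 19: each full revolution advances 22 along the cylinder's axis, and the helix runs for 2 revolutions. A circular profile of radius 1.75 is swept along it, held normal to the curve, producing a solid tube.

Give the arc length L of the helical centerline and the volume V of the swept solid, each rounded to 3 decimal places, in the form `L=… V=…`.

L=242.781 V=2335.831

2πR = 2π·19 = 119.380521
per-turn = √(119.380521² + 22²) = √(14251.7088 + 484) = √14735.7088 = 121.390728
L = 2 × 121.390728 = 242.781455
V = π·1.75² × L = 9.621128 × 242.781455 = 2335.831336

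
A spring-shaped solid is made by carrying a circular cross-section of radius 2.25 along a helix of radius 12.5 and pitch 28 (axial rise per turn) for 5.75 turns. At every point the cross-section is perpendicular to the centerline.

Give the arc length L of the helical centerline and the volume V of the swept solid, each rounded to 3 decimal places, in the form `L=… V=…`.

2πR = 2π·12.5 = 78.539816
per-turn = √(78.539816² + 28²) = √(6168.5028 + 784) = √6952.5028 = 83.381669
L = 5.75 × 83.381669 = 479.444598
V = π·2.25² × L = 15.904313 × 479.444598 = 7625.236855

L=479.445 V=7625.237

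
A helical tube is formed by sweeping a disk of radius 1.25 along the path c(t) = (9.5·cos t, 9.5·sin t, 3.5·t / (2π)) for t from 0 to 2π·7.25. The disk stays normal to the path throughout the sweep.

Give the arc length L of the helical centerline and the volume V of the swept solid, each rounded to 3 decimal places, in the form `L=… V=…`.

2πR = 2π·9.5 = 59.690260
per-turn = √(59.690260² + 3.5²) = √(3562.9272 + 12.25) = √3575.1772 = 59.792785
L = 7.25 × 59.792785 = 433.497694
V = π·1.25² × L = 4.908739 × 433.497694 = 2127.926831

L=433.498 V=2127.927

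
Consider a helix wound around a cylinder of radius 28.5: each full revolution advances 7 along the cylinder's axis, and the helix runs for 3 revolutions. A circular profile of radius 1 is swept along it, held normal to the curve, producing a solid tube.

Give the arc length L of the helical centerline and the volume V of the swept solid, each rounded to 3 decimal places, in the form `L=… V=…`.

L=537.623 V=1688.991

2πR = 2π·28.5 = 179.070781
per-turn = √(179.070781² + 7²) = √(32066.3447 + 49) = √32115.3447 = 179.207546
L = 3 × 179.207546 = 537.622639
V = π·1² × L = 3.141593 × 537.622639 = 1688.991334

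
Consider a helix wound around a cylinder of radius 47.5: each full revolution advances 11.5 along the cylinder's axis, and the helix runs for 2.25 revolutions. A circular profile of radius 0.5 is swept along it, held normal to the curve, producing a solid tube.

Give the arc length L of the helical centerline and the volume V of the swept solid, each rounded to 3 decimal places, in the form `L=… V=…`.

2πR = 2π·47.5 = 298.451302
per-turn = √(298.451302² + 11.5²) = √(89073.1797 + 132.25) = √89205.4297 = 298.672780
L = 2.25 × 298.672780 = 672.013756
V = π·0.5² × L = 0.785398 × 672.013756 = 527.798370

L=672.014 V=527.798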